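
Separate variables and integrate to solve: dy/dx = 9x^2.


Integrate both sides with respect to x: y = ∫ 9x^2 dx = 3x^3 + C.


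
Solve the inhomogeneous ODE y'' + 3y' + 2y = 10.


Characteristic roots of r² + 3r + 2 = 0 are -1, -2.
y_h = C₁e^(-x) + C₂e^(-2x).
Constant forcing; try y_p = A. Then 2A = 10 ⇒ A = 5.
General solution: y = C₁e^(-x) + C₂e^(-2x) + 5.


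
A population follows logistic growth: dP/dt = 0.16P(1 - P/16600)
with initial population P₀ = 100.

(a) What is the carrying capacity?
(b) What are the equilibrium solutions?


Logistic ODE dP/dt = 0.16P(1 - P/16600) has equilibria where dP/dt = 0, i.e. P = 0 or P = 16600.
The coefficient (1 - P/K) = 0 when P = K, identifying K = 16600 as the carrying capacity.
(a) K = 16600; (b) equilibria P = 0 and P = 16600.


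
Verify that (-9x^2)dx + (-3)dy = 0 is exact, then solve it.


Check exactness: ∂M/∂y = 0 and ∂N/∂x = 0; equal, so the equation is exact.
Integrate M with respect to x (treating y as constant): ∫M dx = -3x^3 + h(y).
Differentiate w.r.t. y and set equal to N: the x-dependent terms already match, leaving h'(y) = -3. Integrate: h(y) = -3y.
So F(x,y) = -3y - 3x^3.
General solution: -3y - 3x^3 = C.


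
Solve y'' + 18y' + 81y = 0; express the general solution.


Characteristic equation: r² + 18r + 81 = 0, i.e. (r + 9)² = 0.
Repeated root r = -9; include an x factor for the second linearly independent solution.
General solution: y = (C₁ + C₂x)e^(-9x).


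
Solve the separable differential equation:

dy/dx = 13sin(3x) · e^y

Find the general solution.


Separate: e^(-y) dy = 13sin(3x) dx.
Integrate: -e^(-y) = -(13/3)cos(3x) + C₀.
Rearrange: e^(-y) = (13/3)cos(3x) + C.


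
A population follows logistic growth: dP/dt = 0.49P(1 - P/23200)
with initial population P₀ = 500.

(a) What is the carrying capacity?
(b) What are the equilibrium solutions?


Logistic ODE dP/dt = 0.49P(1 - P/23200) has equilibria where dP/dt = 0, i.e. P = 0 or P = 23200.
The coefficient (1 - P/K) = 0 when P = K, identifying K = 23200 as the carrying capacity.
(a) K = 23200; (b) equilibria P = 0 and P = 23200.


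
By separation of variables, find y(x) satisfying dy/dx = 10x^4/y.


Separate variables: y dy = 10x^4 dx.
Integrate both sides: y²/2 = 2x^5 + C₀.
Multiply by 2: y² = 4x^5 + C.


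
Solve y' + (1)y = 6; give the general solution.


P(x) = 1, Q(x) = 6; integrating factor μ = e^(x).
(μ y)' = 6e^(x) ⇒ μ y = 6e^(x) + C.
Divide by μ: y = 6 + Ce^(-x).


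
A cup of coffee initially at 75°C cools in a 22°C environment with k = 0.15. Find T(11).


Newton's law: dT/dt = -k(T - T_a) has solution T(t) = T_a + (T₀ - T_a)e^(-kt).
Plug in T_a = 22, T₀ = 75, k = 0.15, t = 11: T(11) = 22 + (53)e^(-1.65) ≈ 32.2°C.


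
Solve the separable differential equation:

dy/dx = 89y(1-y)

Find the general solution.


Separate: dy/[y(1-y)] = 89 dx.
Partial fractions: 1/[y(1-y)] = 1/y + 1/(1-y).
Integrate: ln|y/(1-y)| = 89x + C₀.
Solve for y: y = 1/(1 + Ce^(-89x)).


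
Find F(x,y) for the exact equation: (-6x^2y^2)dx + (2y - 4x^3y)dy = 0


Check exactness: ∂M/∂y = -12x^2y and ∂N/∂x = -12x^2y; equal, so the equation is exact.
Integrate M with respect to x (treating y as constant): ∫M dx = -2x^3y^2 + h(y).
Differentiate w.r.t. y and set equal to N: the x-dependent terms already match, leaving h'(y) = 2y. Integrate: h(y) = y^2.
So F(x,y) = y^2 - 2x^3y^2.
General solution: y^2 - 2x^3y^2 = C.


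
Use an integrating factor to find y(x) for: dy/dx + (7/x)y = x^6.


P(x) = 7/x ⇒ μ = x^7.
(x^7 y)' = x^13 ⇒ x^7 y = x^14/(14) + C.
Solve for y: y = (1/14)x^7 + C/x^7.


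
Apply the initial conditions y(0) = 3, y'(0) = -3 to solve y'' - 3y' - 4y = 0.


Characteristic roots of r² - 3r - 4 = 0 are 4, -1.
General solution y = c₁ e^(4x) + c₂ e^(-x).
Apply y(0) = 3: c₁ + c₂ = 3. Apply y'(0) = -3: 4 c₁ - 1 c₂ = -3.
Solve: c₁ = 0, c₂ = 3.
Particular solution: y = 0e^(4x) + 3e^(-x).


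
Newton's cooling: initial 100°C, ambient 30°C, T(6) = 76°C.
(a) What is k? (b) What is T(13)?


Newton's law: T(t) = T_a + (T₀ - T_a)e^(-kt).
(a) Use T(6) = 76: (76 - 30)/(100 - 30) = e^(-k·6), so k = -ln(0.657)/6 ≈ 0.0700.
(b) Apply k to t = 13: T(13) = 30 + (70)e^(-0.910) ≈ 58.2°C.


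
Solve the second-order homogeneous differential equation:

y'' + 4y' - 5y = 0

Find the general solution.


Characteristic equation: r² + 4r - 5 = 0.
Factor: (r - 1)(r + 5) = 0 ⇒ r = 1, -5 (distinct real).
General solution: y = C₁e^(x) + C₂e^(-5x).


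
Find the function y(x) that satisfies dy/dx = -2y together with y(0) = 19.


General solution of y' = -2y is y = Ce^(-2x).
Apply y(0) = 19: C = 19.
Particular solution: y = 19e^(-2x).


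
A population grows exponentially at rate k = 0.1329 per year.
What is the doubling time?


Exponential growth: P(t) = P₀ e^(0.1329t). Set P(t)/P₀ = 2: e^(0.1329t) = 2.
Solve: t = ln(2)/0.1329 ≈ 5.22 years.


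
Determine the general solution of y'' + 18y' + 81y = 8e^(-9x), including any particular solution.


Characteristic polynomial (r + 9)² = 0; repeated root r = -9.
y_h = (C₁ + C₂x)e^(-9x). Forcing matches the repeated root (resonance), so try y_p = Ax² e^(-9x).
Substitute and solve for A: 2A = 8, so A = 4.
General solution: y = (C₁ + C₂x + 4x²)e^(-9x).


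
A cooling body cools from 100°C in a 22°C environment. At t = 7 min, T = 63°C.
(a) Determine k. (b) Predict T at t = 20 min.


Newton's law: T(t) = T_a + (T₀ - T_a)e^(-kt).
(a) Use T(7) = 63: (63 - 22)/(100 - 22) = e^(-k·7), so k = -ln(0.526)/7 ≈ 0.0919.
(b) Apply k to t = 20: T(20) = 22 + (78)e^(-1.838) ≈ 34.4°C.


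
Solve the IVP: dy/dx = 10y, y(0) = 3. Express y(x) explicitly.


General solution of y' = 10y is y = Ce^(10x).
Apply y(0) = 3: C = 3.
Particular solution: y = 3e^(10x).


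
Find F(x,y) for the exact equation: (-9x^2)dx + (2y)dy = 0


Check exactness: ∂M/∂y = 0 and ∂N/∂x = 0; equal, so the equation is exact.
Integrate M with respect to x (treating y as constant): ∫M dx = -3x^3 + h(y).
Differentiate w.r.t. y and set equal to N: the x-dependent terms already match, leaving h'(y) = 2y. Integrate: h(y) = y^2.
So F(x,y) = -3x^3 + y^2.
General solution: -3x^3 + y^2 = C.


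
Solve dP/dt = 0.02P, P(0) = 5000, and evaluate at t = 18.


The ODE dP/dt = 0.02P has solution P(t) = P(0)e^(0.02t).
Substitute P(0) = 5000 and t = 18: P(18) = 5000 e^(0.36) ≈ 7167.


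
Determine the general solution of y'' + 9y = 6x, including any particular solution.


Homogeneous: r² + 9 = 0 ⇒ r = ±3i, y_h = C₁cos(3x) + C₂sin(3x).
Polynomial forcing; try y_p = Ax + B. Then y_p'' + 9 y_p = 9(Ax + B) = 6x, so B = 0 and A = 2/3.
General solution: y = C₁cos(3x) + C₂sin(3x) + (2/3)x.


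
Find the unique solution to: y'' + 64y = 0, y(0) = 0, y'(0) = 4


Characteristic roots of r² + 64 = 0 are ±8i, so y = C₁cos(8x) + C₂sin(8x).
Apply y(0) = 0: C₁ = 0. Differentiate and apply y'(0) = 4: 8·C₂ = 4, so C₂ = 1/2.
Particular solution: y = (1/2)sin(8x).


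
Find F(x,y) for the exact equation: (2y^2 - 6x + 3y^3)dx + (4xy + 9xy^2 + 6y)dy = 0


Check exactness: ∂M/∂y = 4y + 9y^2 and ∂N/∂x = 4y + 9y^2; equal, so the equation is exact.
Integrate M with respect to x (treating y as constant): ∫M dx = 2xy^2 - 3x^2 + 3xy^3 + h(y).
Differentiate w.r.t. y and set equal to N: the x-dependent terms already match, leaving h'(y) = 6y. Integrate: h(y) = 3y^2.
So F(x,y) = 2xy^2 - 3x^2 + 3xy^3 + 3y^2.
General solution: 2xy^2 - 3x^2 + 3xy^3 + 3y^2 = C.


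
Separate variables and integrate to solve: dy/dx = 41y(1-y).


Separate: dy/[y(1-y)] = 41 dx.
Partial fractions: 1/[y(1-y)] = 1/y + 1/(1-y).
Integrate: ln|y/(1-y)| = 41x + C₀.
Solve for y: y = 1/(1 + Ce^(-41x)).


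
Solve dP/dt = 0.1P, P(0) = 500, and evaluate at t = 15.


The ODE dP/dt = 0.1P has solution P(t) = P(0)e^(0.1t).
Substitute P(0) = 500 and t = 15: P(15) = 500 e^(1.50) ≈ 2241.


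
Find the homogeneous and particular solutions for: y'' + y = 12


Homogeneous part: r² + 1 = 0 ⇒ r = ±1i, so y_h = C₁cos(x) + C₂sin(x).
Try constant y_p = A; plug in: 1A = 12 ⇒ A = 12.
General solution: y = C₁cos(x) + C₂sin(x) + 12.


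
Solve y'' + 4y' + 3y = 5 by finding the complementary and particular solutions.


Characteristic roots of r² + 4r + 3 = 0 are -3, -1.
y_h = C₁e^(-3x) + C₂e^(-x).
Constant forcing; try y_p = A. Then 3A = 5 ⇒ A = 5/3.
General solution: y = C₁e^(-3x) + C₂e^(-x) + 5/3.


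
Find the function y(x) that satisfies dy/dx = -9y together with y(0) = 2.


General solution of y' = -9y is y = Ce^(-9x).
Apply y(0) = 2: C = 2.
Particular solution: y = 2e^(-9x).


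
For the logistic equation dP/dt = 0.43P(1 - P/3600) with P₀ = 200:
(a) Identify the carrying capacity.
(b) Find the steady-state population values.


Logistic ODE dP/dt = 0.43P(1 - P/3600) has equilibria where dP/dt = 0, i.e. P = 0 or P = 3600.
The coefficient (1 - P/K) = 0 when P = K, identifying K = 3600 as the carrying capacity.
(a) K = 3600; (b) equilibria P = 0 and P = 3600.


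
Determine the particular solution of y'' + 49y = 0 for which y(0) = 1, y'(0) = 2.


Characteristic roots of r² + 49 = 0 are ±7i, so y = C₁cos(7x) + C₂sin(7x).
Apply y(0) = 1: C₁ = 1. Differentiate and apply y'(0) = 2: 7·C₂ = 2, so C₂ = 2/7.
Particular solution: y = cos(7x) + (2/7)sin(7x).


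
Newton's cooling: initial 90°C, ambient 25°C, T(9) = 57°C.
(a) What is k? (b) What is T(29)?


Newton's law: T(t) = T_a + (T₀ - T_a)e^(-kt).
(a) Use T(9) = 57: (57 - 25)/(90 - 25) = e^(-k·9), so k = -ln(0.492)/9 ≈ 0.0787.
(b) Apply k to t = 29: T(29) = 25 + (65)e^(-2.283) ≈ 31.6°C.


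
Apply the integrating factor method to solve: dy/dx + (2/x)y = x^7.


P(x) = 2/x ⇒ μ = x^2.
(x^2 y)' = x^9 ⇒ x^2 y = x^10/(10) + C.
Solve for y: y = (1/10)x^8 + C/x^2.


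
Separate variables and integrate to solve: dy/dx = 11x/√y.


Separate: √y dy = 11x dx.
Integrate: (2/3)y^(3/2) = (11/2)x² + C.


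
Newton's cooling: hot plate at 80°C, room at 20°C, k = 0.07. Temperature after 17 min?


Newton's law: dT/dt = -k(T - T_a) has solution T(t) = T_a + (T₀ - T_a)e^(-kt).
Plug in T_a = 20, T₀ = 80, k = 0.07, t = 17: T(17) = 20 + (60)e^(-1.19) ≈ 38.3°C.


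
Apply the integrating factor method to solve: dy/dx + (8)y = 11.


P(x) = 8, Q(x) = 11; integrating factor μ = e^(8x).
(μ y)' = 11e^(8x) ⇒ μ y = (11/8)e^(8x) + C.
Divide by μ: y = 11/8 + Ce^(-8x).


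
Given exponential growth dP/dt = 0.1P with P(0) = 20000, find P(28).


The ODE dP/dt = 0.1P has solution P(t) = P(0)e^(0.1t).
Substitute P(0) = 20000 and t = 28: P(28) = 20000 e^(2.80) ≈ 328893.


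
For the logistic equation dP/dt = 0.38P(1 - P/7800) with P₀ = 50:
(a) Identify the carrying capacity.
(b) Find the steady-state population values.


Logistic ODE dP/dt = 0.38P(1 - P/7800) has equilibria where dP/dt = 0, i.e. P = 0 or P = 7800.
The coefficient (1 - P/K) = 0 when P = K, identifying K = 7800 as the carrying capacity.
(a) K = 7800; (b) equilibria P = 0 and P = 7800.


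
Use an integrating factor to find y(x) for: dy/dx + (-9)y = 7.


P(x) = -9 ⇒ μ = e^(-9x).
(μ y)' = 7e^(-9x) ⇒ μ y = -(7/9)e^(-9x) + C.
Divide by μ: y = -7/9 + Ce^(9x).


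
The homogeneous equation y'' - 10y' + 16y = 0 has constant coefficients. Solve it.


Characteristic equation: r² - 10r + 16 = 0.
Factor: (r - 2)(r - 8) = 0 ⇒ r = 2, 8 (distinct real).
General solution: y = C₁e^(2x) + C₂e^(8x).


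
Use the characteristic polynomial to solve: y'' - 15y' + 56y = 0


Characteristic equation: r² - 15r + 56 = 0.
Factor: (r - 8)(r - 7) = 0 ⇒ r = 8, 7 (distinct real).
General solution: y = C₁e^(8x) + C₂e^(7x).


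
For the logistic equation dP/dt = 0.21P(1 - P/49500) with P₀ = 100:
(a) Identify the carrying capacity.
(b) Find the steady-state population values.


Logistic ODE dP/dt = 0.21P(1 - P/49500) has equilibria where dP/dt = 0, i.e. P = 0 or P = 49500.
The coefficient (1 - P/K) = 0 when P = K, identifying K = 49500 as the carrying capacity.
(a) K = 49500; (b) equilibria P = 0 and P = 49500.


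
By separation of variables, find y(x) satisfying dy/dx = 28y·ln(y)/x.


Separate: dy/[y ln(y)] = 28 dx/x.
Substitute u = ln(y): du/u = 28 dx/x.
Integrate: ln|ln(y)| = 28ln|x| + C₀, hence ln(y) = C·x^28.


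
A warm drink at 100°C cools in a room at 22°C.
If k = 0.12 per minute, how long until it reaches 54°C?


From T(t) = T_a + (T₀ - T_a)e^(-kt), set T(t) = 54:
(54 - 22) / (100 - 22) = e^(-0.12t), so t = -ln(0.410)/0.12 ≈ 7.4 minutes.


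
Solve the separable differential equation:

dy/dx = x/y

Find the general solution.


Separate variables: y dy = x dx.
Integrate both sides: y²/2 = (1/2)x^2 + C₀.
Multiply by 2: y² = x^2 + C.


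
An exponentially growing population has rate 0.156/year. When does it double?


Exponential growth: P(t) = P₀ e^(0.156t). Set P(t)/P₀ = 2: e^(0.156t) = 2.
Solve: t = ln(2)/0.156 ≈ 4.44 years.


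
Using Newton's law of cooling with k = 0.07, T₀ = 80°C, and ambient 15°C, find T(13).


Newton's law: dT/dt = -k(T - T_a) has solution T(t) = T_a + (T₀ - T_a)e^(-kt).
Plug in T_a = 15, T₀ = 80, k = 0.07, t = 13: T(13) = 15 + (65)e^(-0.91) ≈ 41.2°C.


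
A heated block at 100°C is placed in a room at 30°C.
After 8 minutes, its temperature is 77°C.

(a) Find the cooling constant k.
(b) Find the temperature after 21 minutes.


Newton's law: T(t) = T_a + (T₀ - T_a)e^(-kt).
(a) Use T(8) = 77: (77 - 30)/(100 - 30) = e^(-k·8), so k = -ln(0.671)/8 ≈ 0.0498.
(b) Apply k to t = 21: T(21) = 30 + (70)e^(-1.046) ≈ 54.6°C.


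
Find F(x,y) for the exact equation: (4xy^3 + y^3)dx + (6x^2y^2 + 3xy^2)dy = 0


Check exactness: ∂M/∂y = 12xy^2 + 3y^2 and ∂N/∂x = 12xy^2 + 3y^2; equal, so the equation is exact.
Integrate M with respect to x (treating y as constant): ∫M dx = 2x^2y^3 + xy^3 + h(y).
Differentiate w.r.t. y and set equal to N: all terms match, so h'(y) = 0 and h is a constant absorbed into C.
General solution: 2x^2y^3 + xy^3 = C.


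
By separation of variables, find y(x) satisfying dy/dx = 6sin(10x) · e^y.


Separate: e^(-y) dy = 6sin(10x) dx.
Integrate: -e^(-y) = -(3/5)cos(10x) + C₀.
Rearrange: e^(-y) = (3/5)cos(10x) + C.


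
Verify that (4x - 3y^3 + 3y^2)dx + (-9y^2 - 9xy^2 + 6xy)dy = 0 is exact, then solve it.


Check exactness: ∂M/∂y = -9y^2 + 6y and ∂N/∂x = -9y^2 + 6y; equal, so the equation is exact.
Integrate M with respect to x (treating y as constant): ∫M dx = 2x^2 - 3xy^3 + 3xy^2 + h(y).
Differentiate w.r.t. y and set equal to N: the x-dependent terms already match, leaving h'(y) = -9y^2. Integrate: h(y) = -3y^3.
So F(x,y) = -3y^3 + 2x^2 - 3xy^3 + 3xy^2.
General solution: -3y^3 + 2x^2 - 3xy^3 + 3xy^2 = C.


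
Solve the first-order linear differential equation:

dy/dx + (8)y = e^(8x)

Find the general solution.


P(x) = 8 ⇒ μ = e^(8x).
(μ y)' = e^(16x) ⇒ μ y = (1/16)e^(16x) + C.
Divide by μ: y = (1/16)e^(8x) + Ce^(-8x).


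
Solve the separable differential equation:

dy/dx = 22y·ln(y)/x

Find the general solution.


Separate: dy/[y ln(y)] = 22 dx/x.
Substitute u = ln(y): du/u = 22 dx/x.
Integrate: ln|ln(y)| = 22ln|x| + C₀, hence ln(y) = C·x^22.


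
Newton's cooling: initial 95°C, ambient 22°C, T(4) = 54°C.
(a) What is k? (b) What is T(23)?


Newton's law: T(t) = T_a + (T₀ - T_a)e^(-kt).
(a) Use T(4) = 54: (54 - 22)/(95 - 22) = e^(-k·4), so k = -ln(0.438)/4 ≈ 0.2062.
(b) Apply k to t = 23: T(23) = 22 + (73)e^(-4.742) ≈ 22.6°C.


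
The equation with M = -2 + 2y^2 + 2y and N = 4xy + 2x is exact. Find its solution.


Check exactness: ∂M/∂y = 4y + 2 and ∂N/∂x = 4y + 2; equal, so the equation is exact.
Integrate M with respect to x (treating y as constant): ∫M dx = -2x + 2xy^2 + 2xy + h(y).
Differentiate w.r.t. y and set equal to N: all terms match, so h'(y) = 0 and h is a constant absorbed into C.
General solution: -2x + 2xy^2 + 2xy = C.


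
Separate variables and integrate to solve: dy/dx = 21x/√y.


Separate: √y dy = 21x dx.
Integrate: (2/3)y^(3/2) = (21/2)x² + C.


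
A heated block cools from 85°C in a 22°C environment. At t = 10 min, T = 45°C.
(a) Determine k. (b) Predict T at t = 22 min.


Newton's law: T(t) = T_a + (T₀ - T_a)e^(-kt).
(a) Use T(10) = 45: (45 - 22)/(85 - 22) = e^(-k·10), so k = -ln(0.365)/10 ≈ 0.1008.
(b) Apply k to t = 22: T(22) = 22 + (63)e^(-2.217) ≈ 28.9°C.


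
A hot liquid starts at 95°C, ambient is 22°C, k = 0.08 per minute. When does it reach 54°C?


From T(t) = T_a + (T₀ - T_a)e^(-kt), set T(t) = 54:
(54 - 22) / (95 - 22) = e^(-0.08t), so t = -ln(0.438)/0.08 ≈ 10.3 minutes.


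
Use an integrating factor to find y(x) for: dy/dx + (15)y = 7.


P(x) = 15, Q(x) = 7; integrating factor μ = e^(15x).
(μ y)' = 7e^(15x) ⇒ μ y = (7/15)e^(15x) + C.
Divide by μ: y = 7/15 + Ce^(-15x).


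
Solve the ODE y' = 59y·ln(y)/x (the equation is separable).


Separate: dy/[y ln(y)] = 59 dx/x.
Substitute u = ln(y): du/u = 59 dx/x.
Integrate: ln|ln(y)| = 59ln|x| + C₀, hence ln(y) = C·x^59.


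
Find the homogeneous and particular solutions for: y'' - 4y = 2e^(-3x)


Characteristic roots of r² - 4 = 0 are 2, -2.
y_h = C₁e^(2x) + C₂e^(-2x).
Forcing exponent -3 is not a characteristic root; try y_p = Ae^(-3x).
Substitute: A·(9 + (0)·-3 + (-4)) = A·5 = 2, so A = 2/5.
General solution: y = C₁e^(2x) + C₂e^(-2x) + (2/5)e^(-3x).


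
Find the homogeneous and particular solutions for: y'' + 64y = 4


Homogeneous part: r² + 64 = 0 ⇒ r = ±8i, so y_h = C₁cos(8x) + C₂sin(8x).
Try constant y_p = A; plug in: 64A = 4 ⇒ A = 1/16.
General solution: y = C₁cos(8x) + C₂sin(8x) + 1/16.


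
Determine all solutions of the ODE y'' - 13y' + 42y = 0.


Characteristic equation: r² - 13r + 42 = 0.
Factor: (r - 6)(r - 7) = 0 ⇒ r = 6, 7 (distinct real).
General solution: y = C₁e^(6x) + C₂e^(7x).


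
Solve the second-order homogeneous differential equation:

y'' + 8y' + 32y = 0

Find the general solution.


Characteristic equation: r² + 8r + 32 = 0.
Discriminant is negative; roots r = -4 ± 4i (complex conjugate pair).
General solution uses e^(α x)(C₁ cos(β x) + C₂ sin(β x)): y = e^(-4x)(C₁cos(4x) + C₂sin(4x)).


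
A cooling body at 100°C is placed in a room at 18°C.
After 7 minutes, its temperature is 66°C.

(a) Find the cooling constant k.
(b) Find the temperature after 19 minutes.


Newton's law: T(t) = T_a + (T₀ - T_a)e^(-kt).
(a) Use T(7) = 66: (66 - 18)/(100 - 18) = e^(-k·7), so k = -ln(0.585)/7 ≈ 0.0765.
(b) Apply k to t = 19: T(19) = 18 + (82)e^(-1.454) ≈ 37.2°C.


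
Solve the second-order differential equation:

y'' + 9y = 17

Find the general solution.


Homogeneous part: r² + 9 = 0 ⇒ r = ±3i, so y_h = C₁cos(3x) + C₂sin(3x).
Try constant y_p = A; plug in: 9A = 17 ⇒ A = 17/9.
General solution: y = C₁cos(3x) + C₂sin(3x) + 17/9.


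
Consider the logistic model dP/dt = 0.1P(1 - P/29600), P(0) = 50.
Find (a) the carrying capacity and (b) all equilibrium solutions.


Logistic ODE dP/dt = 0.1P(1 - P/29600) has equilibria where dP/dt = 0, i.e. P = 0 or P = 29600.
The coefficient (1 - P/K) = 0 when P = K, identifying K = 29600 as the carrying capacity.
(a) K = 29600; (b) equilibria P = 0 and P = 29600.


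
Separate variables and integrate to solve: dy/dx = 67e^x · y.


Separate variables: dy/y = 67e^x dx.
Integrate: ln|y| = 67e^x + C₀.
Exponentiate: y = Ce^(67e^x).


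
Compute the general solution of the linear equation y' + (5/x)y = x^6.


P(x) = 5/x ⇒ μ = x^5.
(x^5 y)' = x^11 ⇒ x^5 y = x^12/(12) + C.
Solve for y: y = (1/12)x^7 + C/x^5.


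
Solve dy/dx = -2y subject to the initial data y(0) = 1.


General solution of y' = -2y is y = Ce^(-2x).
Apply y(0) = 1: C = 1.
Particular solution: y = e^(-2x).


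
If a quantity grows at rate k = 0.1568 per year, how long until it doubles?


Exponential growth: P(t) = P₀ e^(0.1568t). Set P(t)/P₀ = 2: e^(0.1568t) = 2.
Solve: t = ln(2)/0.1568 ≈ 4.42 years.


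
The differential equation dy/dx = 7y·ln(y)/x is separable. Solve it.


Separate: dy/[y ln(y)] = 7 dx/x.
Substitute u = ln(y): du/u = 7 dx/x.
Integrate: ln|ln(y)| = 7ln|x| + C₀, hence ln(y) = C·x^7.


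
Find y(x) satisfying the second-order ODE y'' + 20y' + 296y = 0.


Characteristic equation: r² + 20r + 296 = 0.
Discriminant is negative; roots r = -10 ± 14i (complex conjugate pair).
General solution uses e^(α x)(C₁ cos(β x) + C₂ sin(β x)): y = e^(-10x)(C₁cos(14x) + C₂sin(14x)).


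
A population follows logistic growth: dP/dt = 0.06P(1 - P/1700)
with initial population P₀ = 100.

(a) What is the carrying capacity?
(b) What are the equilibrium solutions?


Logistic ODE dP/dt = 0.06P(1 - P/1700) has equilibria where dP/dt = 0, i.e. P = 0 or P = 1700.
The coefficient (1 - P/K) = 0 when P = K, identifying K = 1700 as the carrying capacity.
(a) K = 1700; (b) equilibria P = 0 and P = 1700.


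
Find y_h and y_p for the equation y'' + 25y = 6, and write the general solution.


Homogeneous part: r² + 25 = 0 ⇒ r = ±5i, so y_h = C₁cos(5x) + C₂sin(5x).
Try constant y_p = A; plug in: 25A = 6 ⇒ A = 6/25.
General solution: y = C₁cos(5x) + C₂sin(5x) + 6/25.


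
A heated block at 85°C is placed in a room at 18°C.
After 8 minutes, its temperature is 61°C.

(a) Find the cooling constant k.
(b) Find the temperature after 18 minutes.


Newton's law: T(t) = T_a + (T₀ - T_a)e^(-kt).
(a) Use T(8) = 61: (61 - 18)/(85 - 18) = e^(-k·8), so k = -ln(0.642)/8 ≈ 0.0554.
(b) Apply k to t = 18: T(18) = 18 + (67)e^(-0.998) ≈ 42.7°C.


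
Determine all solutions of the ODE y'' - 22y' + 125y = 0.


Characteristic equation: r² - 22r + 125 = 0.
Discriminant is negative; roots r = 11 ± 2i (complex conjugate pair).
General solution uses e^(α x)(C₁ cos(β x) + C₂ sin(β x)): y = e^(11x)(C₁cos(2x) + C₂sin(2x)).


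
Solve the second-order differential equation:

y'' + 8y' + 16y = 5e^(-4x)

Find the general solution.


Characteristic polynomial (r + 4)² = 0; repeated root r = -4.
y_h = (C₁ + C₂x)e^(-4x). Forcing matches the repeated root (resonance), so try y_p = Ax² e^(-4x).
Substitute and solve for A: 2A = 5, so A = 5/2.
General solution: y = (C₁ + C₂x + (5/2)x²)e^(-4x).


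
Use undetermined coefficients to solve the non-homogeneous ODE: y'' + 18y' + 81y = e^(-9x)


Characteristic polynomial (r + 9)² = 0; repeated root r = -9.
y_h = (C₁ + C₂x)e^(-9x). Forcing matches the repeated root (resonance), so try y_p = Ax² e^(-9x).
Substitute and solve for A: 2A = 1, so A = 1/2.
General solution: y = (C₁ + C₂x + (1/2)x²)e^(-9x).


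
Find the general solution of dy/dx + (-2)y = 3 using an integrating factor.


P(x) = -2 ⇒ μ = e^(-2x).
(μ y)' = 3e^(-2x) ⇒ μ y = -(3/2)e^(-2x) + C.
Divide by μ: y = -3/2 + Ce^(2x).


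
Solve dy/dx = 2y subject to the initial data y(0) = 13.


General solution of y' = 2y is y = Ce^(2x).
Apply y(0) = 13: C = 13.
Particular solution: y = 13e^(2x).


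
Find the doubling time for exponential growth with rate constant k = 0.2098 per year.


Exponential growth: P(t) = P₀ e^(0.2098t). Set P(t)/P₀ = 2: e^(0.2098t) = 2.
Solve: t = ln(2)/0.2098 ≈ 3.30 years.


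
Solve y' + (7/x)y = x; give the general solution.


P(x) = 7/x ⇒ μ = x^7.
(x^7 y)' = x^8 ⇒ x^7 y = x^9/(9) + C.
Solve for y: y = (1/9)x^2 + C/x^7.


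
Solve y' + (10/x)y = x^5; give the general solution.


P(x) = 10/x ⇒ μ = x^10.
(x^10 y)' = x^10·x^5 = x^15.
Integrate: x^10 y = x^16/(16) + C.
Solve for y: y = (1/16)x^6 + C/x^10.


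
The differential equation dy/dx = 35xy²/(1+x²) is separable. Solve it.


Separate: dy/y² = 35x/(1+x²) dx.
Integrate LHS: ∫ dy/y² = -1/y.
Integrate RHS via u = 1+x²: (35/2)ln(1+x²) + C.
Result: -1/y = (35/2)ln(1+x²) + C.


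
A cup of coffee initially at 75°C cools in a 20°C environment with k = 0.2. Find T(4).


Newton's law: dT/dt = -k(T - T_a) has solution T(t) = T_a + (T₀ - T_a)e^(-kt).
Plug in T_a = 20, T₀ = 75, k = 0.2, t = 4: T(4) = 20 + (55)e^(-0.80) ≈ 44.7°C.


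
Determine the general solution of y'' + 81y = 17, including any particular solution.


Homogeneous part: r² + 81 = 0 ⇒ r = ±9i, so y_h = C₁cos(9x) + C₂sin(9x).
Try constant y_p = A; plug in: 81A = 17 ⇒ A = 17/81.
General solution: y = C₁cos(9x) + C₂sin(9x) + 17/81.


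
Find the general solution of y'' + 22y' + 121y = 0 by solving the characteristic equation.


Characteristic equation: r² + 22r + 121 = 0, i.e. (r + 11)² = 0.
Repeated root r = -11; include an x factor for the second linearly independent solution.
General solution: y = (C₁ + C₂x)e^(-11x).


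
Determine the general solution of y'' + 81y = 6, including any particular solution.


Homogeneous part: r² + 81 = 0 ⇒ r = ±9i, so y_h = C₁cos(9x) + C₂sin(9x).
Try constant y_p = A; plug in: 81A = 6 ⇒ A = 2/27.
General solution: y = C₁cos(9x) + C₂sin(9x) + 2/27.


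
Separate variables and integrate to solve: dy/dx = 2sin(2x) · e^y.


Separate: e^(-y) dy = 2sin(2x) dx.
Integrate: -e^(-y) = -cos(2x) + C₀.
Rearrange: e^(-y) = cos(2x) + C.


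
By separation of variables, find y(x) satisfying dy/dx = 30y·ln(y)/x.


Separate: dy/[y ln(y)] = 30 dx/x.
Substitute u = ln(y): du/u = 30 dx/x.
Integrate: ln|ln(y)| = 30ln|x| + C₀, hence ln(y) = C·x^30.


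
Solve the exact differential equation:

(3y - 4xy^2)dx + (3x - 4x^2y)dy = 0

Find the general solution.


Check exactness: ∂M/∂y = 3 - 8xy and ∂N/∂x = 3 - 8xy; equal, so the equation is exact.
Integrate M with respect to x (treating y as constant): ∫M dx = 3xy - 2x^2y^2 + h(y).
Differentiate w.r.t. y and set equal to N: all terms match, so h'(y) = 0 and h is a constant absorbed into C.
General solution: 3xy - 2x^2y^2 = C.


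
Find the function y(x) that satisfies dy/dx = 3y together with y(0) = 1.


General solution of y' = 3y is y = Ce^(3x).
Apply y(0) = 1: C = 1.
Particular solution: y = e^(3x).


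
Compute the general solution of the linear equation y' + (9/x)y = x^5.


P(x) = 9/x ⇒ μ = x^9.
(x^9 y)' = x^14 ⇒ x^9 y = x^15/(15) + C.
Solve for y: y = (1/15)x^6 + C/x^9.


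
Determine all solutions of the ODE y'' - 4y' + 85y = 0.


Characteristic equation: r² - 4r + 85 = 0.
Discriminant is negative; roots r = 2 ± 9i (complex conjugate pair).
General solution uses e^(α x)(C₁ cos(β x) + C₂ sin(β x)): y = e^(2x)(C₁cos(9x) + C₂sin(9x)).


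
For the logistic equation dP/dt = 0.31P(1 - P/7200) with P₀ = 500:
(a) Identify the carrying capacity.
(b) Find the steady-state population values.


Logistic ODE dP/dt = 0.31P(1 - P/7200) has equilibria where dP/dt = 0, i.e. P = 0 or P = 7200.
The coefficient (1 - P/K) = 0 when P = K, identifying K = 7200 as the carrying capacity.
(a) K = 7200; (b) equilibria P = 0 and P = 7200.


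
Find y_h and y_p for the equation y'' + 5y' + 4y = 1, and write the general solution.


Characteristic roots of r² + 5r + 4 = 0 are -1, -4.
y_h = C₁e^(-x) + C₂e^(-4x).
Constant forcing; try y_p = A. Then 4A = 1 ⇒ A = 1/4.
General solution: y = C₁e^(-x) + C₂e^(-4x) + 1/4.


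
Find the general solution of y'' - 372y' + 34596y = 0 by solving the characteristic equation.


Characteristic equation: r² - 372r + 34596 = 0, i.e. (r - 186)² = 0.
Repeated root r = 186; include an x factor for the second linearly independent solution.
General solution: y = (C₁ + C₂x)e^(186x).


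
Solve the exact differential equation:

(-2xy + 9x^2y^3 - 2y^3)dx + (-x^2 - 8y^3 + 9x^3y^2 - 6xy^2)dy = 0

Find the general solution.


Check exactness: ∂M/∂y = -2x + 27x^2y^2 - 6y^2 and ∂N/∂x = -2x + 27x^2y^2 - 6y^2; equal, so the equation is exact.
Integrate M with respect to x (treating y as constant): ∫M dx = -x^2y + 3x^3y^3 - 2xy^3 + h(y).
Differentiate w.r.t. y and set equal to N: the x-dependent terms already match, leaving h'(y) = -8y^3. Integrate: h(y) = -2y^4.
So F(x,y) = -x^2y - 2y^4 + 3x^3y^3 - 2xy^3.
General solution: -x^2y - 2y^4 + 3x^3y^3 - 2xy^3 = C.


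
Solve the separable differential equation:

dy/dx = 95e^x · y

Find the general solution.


Separate variables: dy/y = 95e^x dx.
Integrate: ln|y| = 95e^x + C₀.
Exponentiate: y = Ce^(95e^x).


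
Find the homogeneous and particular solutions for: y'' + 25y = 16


Homogeneous part: r² + 25 = 0 ⇒ r = ±5i, so y_h = C₁cos(5x) + C₂sin(5x).
Try constant y_p = A; plug in: 25A = 16 ⇒ A = 16/25.
General solution: y = C₁cos(5x) + C₂sin(5x) + 16/25.


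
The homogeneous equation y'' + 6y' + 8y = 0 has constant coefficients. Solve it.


Characteristic equation: r² + 6r + 8 = 0.
Factor: (r + 4)(r + 2) = 0 ⇒ r = -4, -2 (distinct real).
General solution: y = C₁e^(-4x) + C₂e^(-2x).


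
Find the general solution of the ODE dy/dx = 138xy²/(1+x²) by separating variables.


Separate: dy/y² = 138x/(1+x²) dx.
Integrate LHS: ∫ dy/y² = -1/y.
Integrate RHS via u = 1+x²: 69ln(1+x²) + C.
Result: -1/y = 69ln(1+x²) + C.


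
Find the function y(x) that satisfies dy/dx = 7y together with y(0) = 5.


General solution of y' = 7y is y = Ce^(7x).
Apply y(0) = 5: C = 5.
Particular solution: y = 5e^(7x).


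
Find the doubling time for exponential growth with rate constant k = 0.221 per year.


Exponential growth: P(t) = P₀ e^(0.221t). Set P(t)/P₀ = 2: e^(0.221t) = 2.
Solve: t = ln(2)/0.221 ≈ 3.14 years.


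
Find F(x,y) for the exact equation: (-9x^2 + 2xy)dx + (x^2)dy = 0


Check exactness: ∂M/∂y = 2x and ∂N/∂x = 2x; equal, so the equation is exact.
Integrate M with respect to x (treating y as constant): ∫M dx = -3x^3 + x^2y + h(y).
Differentiate w.r.t. y and set equal to N: all terms match, so h'(y) = 0 and h is a constant absorbed into C.
General solution: -3x^3 + x^2y = C.


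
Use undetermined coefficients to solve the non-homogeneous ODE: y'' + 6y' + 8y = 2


Characteristic roots of r² + 6r + 8 = 0 are -4, -2.
y_h = C₁e^(-4x) + C₂e^(-2x).
Constant forcing; try y_p = A. Then 8A = 2 ⇒ A = 1/4.
General solution: y = C₁e^(-4x) + C₂e^(-2x) + 1/4.


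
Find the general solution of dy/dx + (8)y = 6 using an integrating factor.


P(x) = 8, Q(x) = 6; integrating factor μ = e^(8x).
(μ y)' = 6e^(8x) ⇒ μ y = (3/4)e^(8x) + C.
Divide by μ: y = 3/4 + Ce^(-8x).


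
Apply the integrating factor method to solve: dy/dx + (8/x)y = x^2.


P(x) = 8/x ⇒ μ = x^8.
(x^8 y)' = x^10 ⇒ x^8 y = x^11/(11) + C.
Solve for y: y = (1/11)x^3 + C/x^8.


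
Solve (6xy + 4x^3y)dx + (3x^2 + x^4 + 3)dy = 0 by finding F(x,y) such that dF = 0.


Check exactness: ∂M/∂y = 6x + 4x^3 and ∂N/∂x = 6x + 4x^3; equal, so the equation is exact.
Integrate M with respect to x (treating y as constant): ∫M dx = 3x^2y + x^4y + h(y).
Differentiate w.r.t. y and set equal to N: the x-dependent terms already match, leaving h'(y) = 3. Integrate: h(y) = 3y.
So F(x,y) = 3x^2y + x^4y + 3y.
General solution: 3x^2y + x^4y + 3y = C.


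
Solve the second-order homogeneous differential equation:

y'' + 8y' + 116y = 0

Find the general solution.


Characteristic equation: r² + 8r + 116 = 0.
Discriminant is negative; roots r = -4 ± 10i (complex conjugate pair).
General solution uses e^(α x)(C₁ cos(β x) + C₂ sin(β x)): y = e^(-4x)(C₁cos(10x) + C₂sin(10x)).


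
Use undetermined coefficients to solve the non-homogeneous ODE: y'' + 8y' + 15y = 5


Characteristic roots of r² + 8r + 15 = 0 are -3, -5.
y_h = C₁e^(-3x) + C₂e^(-5x).
Constant forcing; try y_p = A. Then 15A = 5 ⇒ A = 1/3.
General solution: y = C₁e^(-3x) + C₂e^(-5x) + 1/3.


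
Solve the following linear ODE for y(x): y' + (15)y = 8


P(x) = 15, Q(x) = 8; integrating factor μ = e^(15x).
(μ y)' = 8e^(15x) ⇒ μ y = (8/15)e^(15x) + C.
Divide by μ: y = 8/15 + Ce^(-15x).


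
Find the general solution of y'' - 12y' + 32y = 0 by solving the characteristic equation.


Characteristic equation: r² - 12r + 32 = 0.
Factor: (r - 8)(r - 4) = 0 ⇒ r = 8, 4 (distinct real).
General solution: y = C₁e^(8x) + C₂e^(4x).


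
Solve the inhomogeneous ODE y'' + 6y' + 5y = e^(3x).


Characteristic roots of r² + 6r + 5 = 0 are -1, -5.
y_h = C₁e^(-x) + C₂e^(-5x).
Forcing exponent 3 is not a characteristic root; try y_p = Ae^(3x).
Substitute: A·(9 + (6)·3 + (5)) = A·32 = 1, so A = 1/32.
General solution: y = C₁e^(-x) + C₂e^(-5x) + (1/32)e^(3x).


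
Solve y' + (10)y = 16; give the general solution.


P(x) = 10, Q(x) = 16; integrating factor μ = e^(10x).
(μ y)' = 16e^(10x) ⇒ μ y = (8/5)e^(10x) + C.
Divide by μ: y = 8/5 + Ce^(-10x).


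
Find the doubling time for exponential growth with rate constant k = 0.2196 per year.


Exponential growth: P(t) = P₀ e^(0.2196t). Set P(t)/P₀ = 2: e^(0.2196t) = 2.
Solve: t = ln(2)/0.2196 ≈ 3.16 years.


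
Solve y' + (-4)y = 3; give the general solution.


P(x) = -4 ⇒ μ = e^(-4x).
(μ y)' = 3e^(-4x) ⇒ μ y = -(3/4)e^(-4x) + C.
Divide by μ: y = -3/4 + Ce^(4x).


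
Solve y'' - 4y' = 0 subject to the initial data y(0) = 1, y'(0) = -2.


Characteristic roots of r² - 4r = 0 are 4, 0.
General solution y = c₁ e^(4x) + c₂.
Apply y(0) = 1: c₁ + c₂ = 1. Apply y'(0) = -2: 4 c₁ + 0 c₂ = -2.
Solve: c₁ = -1/2, c₂ = 3/2.
Particular solution: y = -(1/2)e^(4x) + 3/2.


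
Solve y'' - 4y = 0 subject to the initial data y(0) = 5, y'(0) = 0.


Characteristic roots of r² - 4 = 0 are 2, -2.
General solution y = c₁ e^(2x) + c₂ e^(-2x).
Apply y(0) = 5: c₁ + c₂ = 5. Apply y'(0) = 0: 2 c₁ - 2 c₂ = 0.
Solve: c₁ = 5/2, c₂ = 5/2.
Particular solution: y = (5/2)e^(2x) + (5/2)e^(-2x).


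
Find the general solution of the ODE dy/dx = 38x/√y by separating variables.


Separate: √y dy = 38x dx.
Integrate: (2/3)y^(3/2) = 19x² + C.


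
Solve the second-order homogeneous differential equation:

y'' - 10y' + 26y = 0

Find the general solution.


Characteristic equation: r² - 10r + 26 = 0.
Discriminant is negative; roots r = 5 ± 1i (complex conjugate pair).
General solution uses e^(α x)(C₁ cos(β x) + C₂ sin(β x)): y = e^(5x)(C₁cos(x) + C₂sin(x)).


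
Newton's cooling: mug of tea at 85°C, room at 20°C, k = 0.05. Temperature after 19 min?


Newton's law: dT/dt = -k(T - T_a) has solution T(t) = T_a + (T₀ - T_a)e^(-kt).
Plug in T_a = 20, T₀ = 85, k = 0.05, t = 19: T(19) = 20 + (65)e^(-0.95) ≈ 45.1°C.


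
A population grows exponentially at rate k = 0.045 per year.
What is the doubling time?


Exponential growth: P(t) = P₀ e^(0.045t). Set P(t)/P₀ = 2: e^(0.045t) = 2.
Solve: t = ln(2)/0.045 ≈ 15.40 years.


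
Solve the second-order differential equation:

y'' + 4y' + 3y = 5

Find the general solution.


Characteristic roots of r² + 4r + 3 = 0 are -1, -3.
y_h = C₁e^(-x) + C₂e^(-3x).
Constant forcing; try y_p = A. Then 3A = 5 ⇒ A = 5/3.
General solution: y = C₁e^(-x) + C₂e^(-3x) + 5/3.


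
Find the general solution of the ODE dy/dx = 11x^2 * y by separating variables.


Separate variables: dy/y = 11x^2 dx.
Integrate: ln|y| = (11/3)x^3 + C₀.
Exponentiate: y = Ce^((11/3)x^3).


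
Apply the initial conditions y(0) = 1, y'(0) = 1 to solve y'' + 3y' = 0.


Characteristic roots of r² + 3r = 0 are -3, 0.
General solution y = c₁ e^(-3x) + c₂.
Apply y(0) = 1: c₁ + c₂ = 1. Apply y'(0) = 1: -3 c₁ + 0 c₂ = 1.
Solve: c₁ = -1/3, c₂ = 4/3.
Particular solution: y = -(1/3)e^(-3x) + 4/3.


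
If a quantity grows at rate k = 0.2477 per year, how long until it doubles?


Exponential growth: P(t) = P₀ e^(0.2477t). Set P(t)/P₀ = 2: e^(0.2477t) = 2.
Solve: t = ln(2)/0.2477 ≈ 2.80 years.


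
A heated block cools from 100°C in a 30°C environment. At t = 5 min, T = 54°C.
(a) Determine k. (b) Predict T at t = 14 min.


Newton's law: T(t) = T_a + (T₀ - T_a)e^(-kt).
(a) Use T(5) = 54: (54 - 30)/(100 - 30) = e^(-k·5), so k = -ln(0.343)/5 ≈ 0.2141.
(b) Apply k to t = 14: T(14) = 30 + (70)e^(-2.997) ≈ 33.5°C.


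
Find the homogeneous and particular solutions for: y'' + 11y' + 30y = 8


Characteristic roots of r² + 11r + 30 = 0 are -6, -5.
y_h = C₁e^(-6x) + C₂e^(-5x).
Constant forcing; try y_p = A. Then 30A = 8 ⇒ A = 4/15.
General solution: y = C₁e^(-6x) + C₂e^(-5x) + 4/15.


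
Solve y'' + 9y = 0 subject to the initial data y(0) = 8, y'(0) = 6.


Characteristic roots of r² + 9 = 0 are ±3i, so y = C₁cos(3x) + C₂sin(3x).
Apply y(0) = 8: C₁ = 8. Differentiate and apply y'(0) = 6: 3·C₂ = 6, so C₂ = 2.
Particular solution: y = 8cos(3x) + 2sin(3x).


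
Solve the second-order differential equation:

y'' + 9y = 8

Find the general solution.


Homogeneous part: r² + 9 = 0 ⇒ r = ±3i, so y_h = C₁cos(3x) + C₂sin(3x).
Try constant y_p = A; plug in: 9A = 8 ⇒ A = 8/9.
General solution: y = C₁cos(3x) + C₂sin(3x) + 8/9.


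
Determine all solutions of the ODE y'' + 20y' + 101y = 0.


Characteristic equation: r² + 20r + 101 = 0.
Discriminant is negative; roots r = -10 ± 1i (complex conjugate pair).
General solution uses e^(α x)(C₁ cos(β x) + C₂ sin(β x)): y = e^(-10x)(C₁cos(x) + C₂sin(x)).


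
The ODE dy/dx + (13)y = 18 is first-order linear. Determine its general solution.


P(x) = 13, Q(x) = 18; integrating factor μ = e^(13x).
(μ y)' = 18e^(13x) ⇒ μ y = (18/13)e^(13x) + C.
Divide by μ: y = 18/13 + Ce^(-13x).


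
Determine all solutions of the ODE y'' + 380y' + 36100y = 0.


Characteristic equation: r² + 380r + 36100 = 0, i.e. (r + 190)² = 0.
Repeated root r = -190; include an x factor for the second linearly independent solution.
General solution: y = (C₁ + C₂x)e^(-190x).


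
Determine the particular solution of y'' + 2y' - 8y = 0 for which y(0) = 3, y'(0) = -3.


Characteristic roots of r² + 2r - 8 = 0 are 2, -4.
General solution y = c₁ e^(2x) + c₂ e^(-4x).
Apply y(0) = 3: c₁ + c₂ = 3. Apply y'(0) = -3: 2 c₁ - 4 c₂ = -3.
Solve: c₁ = 3/2, c₂ = 3/2.
Particular solution: y = (3/2)e^(2x) + (3/2)e^(-4x).


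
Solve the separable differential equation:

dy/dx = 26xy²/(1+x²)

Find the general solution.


Separate: dy/y² = 26x/(1+x²) dx.
Integrate LHS: ∫ dy/y² = -1/y.
Integrate RHS via u = 1+x²: 13ln(1+x²) + C.
Result: -1/y = 13ln(1+x²) + C.


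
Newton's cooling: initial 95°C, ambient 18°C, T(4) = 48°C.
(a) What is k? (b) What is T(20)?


Newton's law: T(t) = T_a + (T₀ - T_a)e^(-kt).
(a) Use T(4) = 48: (48 - 18)/(95 - 18) = e^(-k·4), so k = -ln(0.390)/4 ≈ 0.2357.
(b) Apply k to t = 20: T(20) = 18 + (77)e^(-4.713) ≈ 18.7°C.


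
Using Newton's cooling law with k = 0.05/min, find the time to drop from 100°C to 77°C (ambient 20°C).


From T(t) = T_a + (T₀ - T_a)e^(-kt), set T(t) = 77:
(77 - 20) / (100 - 20) = e^(-0.05t), so t = -ln(0.713)/0.05 ≈ 6.8 minutes.


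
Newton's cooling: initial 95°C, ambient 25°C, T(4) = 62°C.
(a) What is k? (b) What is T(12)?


Newton's law: T(t) = T_a + (T₀ - T_a)e^(-kt).
(a) Use T(4) = 62: (62 - 25)/(95 - 25) = e^(-k·4), so k = -ln(0.529)/4 ≈ 0.1594.
(b) Apply k to t = 12: T(12) = 25 + (70)e^(-1.913) ≈ 35.3°C.


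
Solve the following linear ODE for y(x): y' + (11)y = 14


P(x) = 11, Q(x) = 14; integrating factor μ = e^(11x).
(μ y)' = 14e^(11x) ⇒ μ y = (14/11)e^(11x) + C.
Divide by μ: y = 14/11 + Ce^(-11x).


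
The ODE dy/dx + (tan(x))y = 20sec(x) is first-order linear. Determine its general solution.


P(x) = tan(x) ⇒ μ = e^(∫tan(x)dx) = sec(x).
(sec(x) y)' = 20sec²(x) ⇒ sec(x) y = 20tan(x) + C.
Multiply by cos(x): y = 20sin(x) + C·cos(x).
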